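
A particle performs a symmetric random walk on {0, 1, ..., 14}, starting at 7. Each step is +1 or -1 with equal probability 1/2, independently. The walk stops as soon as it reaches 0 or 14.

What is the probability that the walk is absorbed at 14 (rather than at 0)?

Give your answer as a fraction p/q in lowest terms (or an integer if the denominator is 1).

Answer: 1/2

Derivation:
Symmetric walk (p = 1/2): the harmonic-function argument gives P(hit 14 before 0 | start at 7) = a/N.
P = 7/14 = 1/2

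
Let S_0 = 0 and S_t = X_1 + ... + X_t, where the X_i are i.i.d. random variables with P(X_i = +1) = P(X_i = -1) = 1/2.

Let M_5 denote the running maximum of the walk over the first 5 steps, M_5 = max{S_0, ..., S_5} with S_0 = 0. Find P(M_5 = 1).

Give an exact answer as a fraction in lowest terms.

Answer: 5/16

Derivation:
Let M_5 = max(S_0,...,S_5). Use the reflection principle: for j ≥ 1, #{paths with M_5 ≥ j} = #{S_5 ≥ j} + #{S_5 ≥ j+1}.
By reflection, #{M_5 ≥ 1} = #{S_5 ≥ 1} + #{S_5 ≥ 2} = 16 + 6 = 22.
#{M_5 ≥ 2} = #{S_5 ≥ 2} + #{S_5 ≥ 3} = 6 + 6 = 12.
#{M_5 = 1} = 22 - 12 = 10.
P(M_5 = 1) = 10/32 = 5/16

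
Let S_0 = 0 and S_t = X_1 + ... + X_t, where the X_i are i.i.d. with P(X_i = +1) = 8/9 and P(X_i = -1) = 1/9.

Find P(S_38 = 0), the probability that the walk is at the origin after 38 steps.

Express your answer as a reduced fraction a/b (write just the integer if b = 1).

Answer: 1697929780042580068873011200/608266787713357709119683992618861307

Derivation:
To be at 0 after 38 steps: need exactly 19 steps of +1 and 19 of -1.
Number of such sequences: C(38,19) = 35345263800
Each has probability (8/9)^19 · (1/9)^19 = 144115188075855872/1824800363140073127359051977856583921
P = 35345263800 · 144115188075855872/1824800363140073127359051977856583921 = 1697929780042580068873011200/608266787713357709119683992618861307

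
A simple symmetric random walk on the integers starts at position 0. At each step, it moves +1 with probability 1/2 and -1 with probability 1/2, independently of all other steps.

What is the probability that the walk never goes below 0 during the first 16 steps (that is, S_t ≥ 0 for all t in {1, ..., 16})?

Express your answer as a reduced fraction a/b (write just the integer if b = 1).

Answer: 6435/32768

Derivation:
Let f(t,s) = #length-t paths at position s with S_1..S_t all ≥ 0.
f(t,s) = f(t-1,s-1) + f(t-1,s+1) for s ≥ 0; f(t,s) = 0 for s < 0.
t=0: f(0,0)=1
t=1: f(1,1)=1
t=2: f(2,0)=1 f(2,2)=1
t=3: f(3,1)=2 f(3,3)=1
t=4: f(4,0)=2 f(4,2)=3 f(4,4)=1
t=5: f(5,1)=5 f(5,3)=4 f(5,5)=1
t=6: f(6,0)=5 f(6,2)=9 f(6,4)=5 f(6,6)=1
t=7: f(7,1)=14 f(7,3)=14 f(7,5)=6 f(7,7)=1
t=8: f(8,0)=14 f(8,2)=28 f(8,4)=20 f(8,6)=7 f(8,8)=1
t=9: f(9,1)=42 f(9,3)=48 f(9,5)=27 f(9,7)=8 f(9,9)=1
t=10: f(10,0)=42 f(10,2)=90 f(10,4)=75 f(10,6)=35 f(10,8)=9 f(10,10)=1
t=11: f(11,1)=132 f(11,3)=165 f(11,5)=110 f(11,7)=44 f(11,9)=10 f(11,11)=1
t=12: f(12,0)=132 f(12,2)=297 f(12,4)=275 f(12,6)=154 f(12,8)=54 f(12,10)=11 f(12,12)=1
t=13: f(13,1)=429 f(13,3)=572 f(13,5)=429 f(13,7)=208 f(13,9)=65 f(13,11)=12 f(13,13)=1
t=14: f(14,0)=429 f(14,2)=1001 f(14,4)=1001 f(14,6)=637 f(14,8)=273 f(14,10)=77 f(14,12)=13 f(14,14)=1
t=15: f(15,1)=1430 f(15,3)=2002 f(15,5)=1638 f(15,7)=910 f(15,9)=350 f(15,11)=90 f(15,13)=14 f(15,15)=1
t=16: f(16,0)=1430 f(16,2)=3432 f(16,4)=3640 f(16,6)=2548 f(16,8)=1260 f(16,10)=440 f(16,12)=104 f(16,14)=15 f(16,16)=1
Σ_s f(16,s) = 12870
P = 12870/65536 = 6435/32768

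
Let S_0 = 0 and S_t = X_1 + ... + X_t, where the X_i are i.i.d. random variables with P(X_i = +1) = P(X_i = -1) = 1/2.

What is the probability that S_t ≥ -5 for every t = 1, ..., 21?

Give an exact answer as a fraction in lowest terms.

Let f(t,s) = #length-t paths at position s with S_1..S_t all ≥ -5.
f(t,s) = f(t-1,s-1) + f(t-1,s+1) for s ≥ -5; f(t,s) = 0 for s < -5.
t=0: f(0,0)=1
t=1: f(1,-1)=1 f(1,1)=1
t=2: f(2,-2)=1 f(2,0)=2 f(2,2)=1
t=3: f(3,-3)=1 f(3,-1)=3 f(3,1)=3 f(3,3)=1
t=4: f(4,-4)=1 f(4,-2)=4 f(4,0)=6 f(4,2)=4 f(4,4)=1
t=5: f(5,-5)=1 f(5,-3)=5 f(5,-1)=10 f(5,1)=10 f(5,3)=5 f(5,5)=1
t=6: f(6,-4)=6 f(6,-2)=15 f(6,0)=20 f(6,2)=15 f(6,4)=6 f(6,6)=1
t=7: f(7,-5)=6 f(7,-3)=21 f(7,-1)=35 f(7,1)=35 f(7,3)=21 f(7,5)=7 f(7,7)=1
t=8: f(8,-4)=27 f(8,-2)=56 f(8,0)=70 f(8,2)=56 f(8,4)=28 f(8,6)=8 f(8,8)=1
t=9: f(9,-5)=27 f(9,-3)=83 f(9,-1)=126 f(9,1)=126 f(9,3)=84 f(9,5)=36 f(9,7)=9 f(9,9)=1
t=10: f(10,-4)=110 f(10,-2)=209 f(10,0)=252 f(10,2)=210 f(10,4)=120 f(10,6)=45 f(10,8)=10 f(10,10)=1
t=11: f(11,-5)=110 f(11,-3)=319 f(11,-1)=461 f(11,1)=462 f(11,3)=330 f(11,5)=165 f(11,7)=55 f(11,9)=11 f(11,11)=1
t=12: f(12,-4)=429 f(12,-2)=780 f(12,0)=923 f(12,2)=792 f(12,4)=495 f(12,6)=220 f(12,8)=66 f(12,10)=12 f(12,12)=1
t=13: f(13,-5)=429 f(13,-3)=1209 f(13,-1)=1703 f(13,1)=1715 f(13,3)=1287 f(13,5)=715 f(13,7)=286 f(13,9)=78 f(13,11)=13 f(13,13)=1
t=14: f(14,-4)=1638 f(14,-2)=2912 f(14,0)=3418 f(14,2)=3002 f(14,4)=2002 f(14,6)=1001 f(14,8)=364 f(14,10)=91 f(14,12)=14 f(14,14)=1
t=15: f(15,-5)=1638 f(15,-3)=4550 f(15,-1)=6330 f(15,1)=6420 f(15,3)=5004 f(15,5)=3003 f(15,7)=1365 f(15,9)=455 f(15,11)=105 f(15,13)=15 f(15,15)=1
t=16: f(16,-4)=6188 f(16,-2)=10880 f(16,0)=12750 f(16,2)=11424 f(16,4)=8007 f(16,6)=4368 f(16,8)=1820 f(16,10)=560 f(16,12)=120 f(16,14)=16 f(16,16)=1
t=17: f(17,-5)=6188 f(17,-3)=17068 f(17,-1)=23630 f(17,1)=24174 f(17,3)=19431 f(17,5)=12375 f(17,7)=6188 f(17,9)=2380 f(17,11)=680 f(17,13)=136 f(17,15)=17 f(17,17)=1
t=18: f(18,-4)=23256 f(18,-2)=40698 f(18,0)=47804 f(18,2)=43605 f(18,4)=31806 f(18,6)=18563 f(18,8)=8568 f(18,10)=3060 f(18,12)=816 f(18,14)=153 f(18,16)=18 f(18,18)=1
t=19: f(19,-5)=23256 f(19,-3)=63954 f(19,-1)=88502 f(19,1)=91409 f(19,3)=75411 f(19,5)=50369 f(19,7)=27131 f(19,9)=11628 f(19,11)=3876 f(19,13)=969 f(19,15)=171 f(19,17)=19 f(19,19)=1
t=20: f(20,-4)=87210 f(20,-2)=152456 f(20,0)=179911 f(20,2)=166820 f(20,4)=125780 f(20,6)=77500 f(20,8)=38759 f(20,10)=15504 f(20,12)=4845 f(20,14)=1140 f(20,16)=190 f(20,18)=20 f(20,20)=1
t=21: f(21,-5)=87210 f(21,-3)=239666 f(21,-1)=332367 f(21,1)=346731 f(21,3)=292600 f(21,5)=203280 f(21,7)=116259 f(21,9)=54263 f(21,11)=20349 f(21,13)=5985 f(21,15)=1330 f(21,17)=210 f(21,19)=21 f(21,21)=1
Σ_s f(21,s) = 1700272
P = 1700272/2097152 = 106267/131072

Answer: 106267/131072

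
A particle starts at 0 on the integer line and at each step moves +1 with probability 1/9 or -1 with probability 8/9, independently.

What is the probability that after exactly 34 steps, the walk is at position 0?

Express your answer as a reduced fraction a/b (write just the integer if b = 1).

Answer: 194622742644842068705280/10301051460877537453973547267843

Derivation:
To be at 0 after 34 steps: need exactly 17 steps of +1 and 17 of -1.
Number of such sequences: C(34,17) = 2333606220
Each has probability (1/9)^17 · (8/9)^17 = 2251799813685248/278128389443693511257285776231761
P = 2333606220 · 2251799813685248/278128389443693511257285776231761 = 194622742644842068705280/10301051460877537453973547267843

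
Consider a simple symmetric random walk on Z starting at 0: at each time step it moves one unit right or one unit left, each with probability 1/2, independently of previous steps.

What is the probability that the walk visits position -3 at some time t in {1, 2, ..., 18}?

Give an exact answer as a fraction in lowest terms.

Count via complement. Let g(t,s) = #length-t paths at position s with S_1..S_t all ≠ -3.
g(t,s) = g(t-1,s-1) + g(t-1,s+1) for s ≠ -3; g(t,-3) = 0.
t=0: g(0,0)=1
t=1: g(1,-1)=1 g(1,1)=1
t=2: g(2,-2)=1 g(2,0)=2 g(2,2)=1
t=3: g(3,-1)=3 g(3,1)=3 g(3,3)=1
t=4: g(4,-2)=3 g(4,0)=6 g(4,2)=4 g(4,4)=1
t=5: g(5,-1)=9 g(5,1)=10 g(5,3)=5 g(5,5)=1
t=6: g(6,-2)=9 g(6,0)=19 g(6,2)=15 g(6,4)=6 g(6,6)=1
t=7: g(7,-1)=28 g(7,1)=34 g(7,3)=21 g(7,5)=7 g(7,7)=1
t=8: g(8,-2)=28 g(8,0)=62 g(8,2)=55 g(8,4)=28 g(8,6)=8 g(8,8)=1
t=9: g(9,-1)=90 g(9,1)=117 g(9,3)=83 g(9,5)=36 g(9,7)=9 g(9,9)=1
t=10: g(10,-2)=90 g(10,0)=207 g(10,2)=200 g(10,4)=119 g(10,6)=45 g(10,8)=10 g(10,10)=1
t=11: g(11,-1)=297 g(11,1)=407 g(11,3)=319 g(11,5)=164 g(11,7)=55 g(11,9)=11 g(11,11)=1
t=12: g(12,-2)=297 g(12,0)=704 g(12,2)=726 g(12,4)=483 g(12,6)=219 g(12,8)=66 g(12,10)=12 g(12,12)=1
t=13: g(13,-1)=1001 g(13,1)=1430 g(13,3)=1209 g(13,5)=702 g(13,7)=285 g(13,9)=78 g(13,11)=13 g(13,13)=1
t=14: g(14,-2)=1001 g(14,0)=2431 g(14,2)=2639 g(14,4)=1911 g(14,6)=987 g(14,8)=363 g(14,10)=91 g(14,12)=14 g(14,14)=1
t=15: g(15,-1)=3432 g(15,1)=5070 g(15,3)=4550 g(15,5)=2898 g(15,7)=1350 g(15,9)=454 g(15,11)=105 g(15,13)=15 g(15,15)=1
t=16: g(16,-2)=3432 g(16,0)=8502 g(16,2)=9620 g(16,4)=7448 g(16,6)=4248 g(16,8)=1804 g(16,10)=559 g(16,12)=120 g(16,14)=16 g(16,16)=1
t=17: g(17,-1)=11934 g(17,1)=18122 g(17,3)=17068 g(17,5)=11696 g(17,7)=6052 g(17,9)=2363 g(17,11)=679 g(17,13)=136 g(17,15)=17 g(17,17)=1
t=18: g(18,-2)=11934 g(18,0)=30056 g(18,2)=35190 g(18,4)=28764 g(18,6)=17748 g(18,8)=8415 g(18,10)=3042 g(18,12)=815 g(18,14)=153 g(18,16)=18 g(18,18)=1
Paths never hitting -3: Σ_s g(18,s) = 136136
Paths hitting -3: 2^18 - 136136 = 126008
P = 126008/262144 = 15751/32768

Answer: 15751/32768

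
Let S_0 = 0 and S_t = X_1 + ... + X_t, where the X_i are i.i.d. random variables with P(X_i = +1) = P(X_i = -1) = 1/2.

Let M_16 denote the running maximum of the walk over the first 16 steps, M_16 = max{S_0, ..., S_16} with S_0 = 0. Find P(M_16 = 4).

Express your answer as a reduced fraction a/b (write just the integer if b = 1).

Let M_16 = max(S_0,...,S_16). Use the reflection principle: for j ≥ 1, #{paths with M_16 ≥ j} = #{S_16 ≥ j} + #{S_16 ≥ j+1}.
By reflection, #{M_16 ≥ 4} = #{S_16 ≥ 4} + #{S_16 ≥ 5} = 14893 + 6885 = 21778.
#{M_16 ≥ 5} = #{S_16 ≥ 5} + #{S_16 ≥ 6} = 6885 + 6885 = 13770.
#{M_16 = 4} = 21778 - 13770 = 8008.
P(M_16 = 4) = 8008/65536 = 1001/8192

Answer: 1001/8192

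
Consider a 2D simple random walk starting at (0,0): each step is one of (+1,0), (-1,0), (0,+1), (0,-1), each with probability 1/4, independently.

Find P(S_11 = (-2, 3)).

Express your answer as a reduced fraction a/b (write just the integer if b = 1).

Let h be the number of horizontal steps (so 11-h are vertical). To end at (-2,3) need (h-2)/2 right-steps and ((11-h)+3)/2 up-steps.
Sum over h with 2 ≤ h ≤ 8, h ≡ 0 (mod 2), 11-h ≡ 1 (mod 2):
h=2: C(11,2)·C(2,0)·C(9,6) = 55·1·84 = 4620
h=4: C(11,4)·C(4,1)·C(7,5) = 330·4·21 = 27720
h=6: C(11,6)·C(6,2)·C(5,4) = 462·15·5 = 34650
h=8: C(11,8)·C(8,3)·C(3,3) = 165·56·1 = 9240
Total favorable: 76230
Total paths: 4^11 = 4194304
P = 76230/4194304 = 38115/2097152

Answer: 38115/2097152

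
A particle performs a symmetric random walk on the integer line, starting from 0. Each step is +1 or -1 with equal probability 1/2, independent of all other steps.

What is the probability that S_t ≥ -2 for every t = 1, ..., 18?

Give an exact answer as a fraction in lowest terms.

Let f(t,s) = #length-t paths at position s with S_1..S_t all ≥ -2.
f(t,s) = f(t-1,s-1) + f(t-1,s+1) for s ≥ -2; f(t,s) = 0 for s < -2.
t=0: f(0,0)=1
t=1: f(1,-1)=1 f(1,1)=1
t=2: f(2,-2)=1 f(2,0)=2 f(2,2)=1
t=3: f(3,-1)=3 f(3,1)=3 f(3,3)=1
t=4: f(4,-2)=3 f(4,0)=6 f(4,2)=4 f(4,4)=1
t=5: f(5,-1)=9 f(5,1)=10 f(5,3)=5 f(5,5)=1
t=6: f(6,-2)=9 f(6,0)=19 f(6,2)=15 f(6,4)=6 f(6,6)=1
t=7: f(7,-1)=28 f(7,1)=34 f(7,3)=21 f(7,5)=7 f(7,7)=1
t=8: f(8,-2)=28 f(8,0)=62 f(8,2)=55 f(8,4)=28 f(8,6)=8 f(8,8)=1
t=9: f(9,-1)=90 f(9,1)=117 f(9,3)=83 f(9,5)=36 f(9,7)=9 f(9,9)=1
t=10: f(10,-2)=90 f(10,0)=207 f(10,2)=200 f(10,4)=119 f(10,6)=45 f(10,8)=10 f(10,10)=1
t=11: f(11,-1)=297 f(11,1)=407 f(11,3)=319 f(11,5)=164 f(11,7)=55 f(11,9)=11 f(11,11)=1
t=12: f(12,-2)=297 f(12,0)=704 f(12,2)=726 f(12,4)=483 f(12,6)=219 f(12,8)=66 f(12,10)=12 f(12,12)=1
t=13: f(13,-1)=1001 f(13,1)=1430 f(13,3)=1209 f(13,5)=702 f(13,7)=285 f(13,9)=78 f(13,11)=13 f(13,13)=1
t=14: f(14,-2)=1001 f(14,0)=2431 f(14,2)=2639 f(14,4)=1911 f(14,6)=987 f(14,8)=363 f(14,10)=91 f(14,12)=14 f(14,14)=1
t=15: f(15,-1)=3432 f(15,1)=5070 f(15,3)=4550 f(15,5)=2898 f(15,7)=1350 f(15,9)=454 f(15,11)=105 f(15,13)=15 f(15,15)=1
t=16: f(16,-2)=3432 f(16,0)=8502 f(16,2)=9620 f(16,4)=7448 f(16,6)=4248 f(16,8)=1804 f(16,10)=559 f(16,12)=120 f(16,14)=16 f(16,16)=1
t=17: f(17,-1)=11934 f(17,1)=18122 f(17,3)=17068 f(17,5)=11696 f(17,7)=6052 f(17,9)=2363 f(17,11)=679 f(17,13)=136 f(17,15)=17 f(17,17)=1
t=18: f(18,-2)=11934 f(18,0)=30056 f(18,2)=35190 f(18,4)=28764 f(18,6)=17748 f(18,8)=8415 f(18,10)=3042 f(18,12)=815 f(18,14)=153 f(18,16)=18 f(18,18)=1
Σ_s f(18,s) = 136136
P = 136136/262144 = 17017/32768

Answer: 17017/32768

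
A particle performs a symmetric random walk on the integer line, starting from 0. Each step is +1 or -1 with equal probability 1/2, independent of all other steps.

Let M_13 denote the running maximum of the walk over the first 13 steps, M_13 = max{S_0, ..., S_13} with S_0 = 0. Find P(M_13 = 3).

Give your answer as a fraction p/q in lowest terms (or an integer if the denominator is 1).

Let M_13 = max(S_0,...,S_13). Use the reflection principle: for j ≥ 1, #{paths with M_13 ≥ j} = #{S_13 ≥ j} + #{S_13 ≥ j+1}.
By reflection, #{M_13 ≥ 3} = #{S_13 ≥ 3} + #{S_13 ≥ 4} = 2380 + 1093 = 3473.
#{M_13 ≥ 4} = #{S_13 ≥ 4} + #{S_13 ≥ 5} = 1093 + 1093 = 2186.
#{M_13 = 3} = 3473 - 2186 = 1287.
P(M_13 = 3) = 1287/8192 = 1287/8192

Answer: 1287/8192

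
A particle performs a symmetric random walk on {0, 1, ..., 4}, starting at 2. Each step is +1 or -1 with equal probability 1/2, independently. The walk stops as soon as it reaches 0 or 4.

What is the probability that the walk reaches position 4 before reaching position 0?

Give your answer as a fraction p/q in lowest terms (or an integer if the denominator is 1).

Answer: 1/2

Derivation:
Symmetric walk (p = 1/2): the harmonic-function argument gives P(hit 4 before 0 | start at 2) = a/N.
P = 2/4 = 1/2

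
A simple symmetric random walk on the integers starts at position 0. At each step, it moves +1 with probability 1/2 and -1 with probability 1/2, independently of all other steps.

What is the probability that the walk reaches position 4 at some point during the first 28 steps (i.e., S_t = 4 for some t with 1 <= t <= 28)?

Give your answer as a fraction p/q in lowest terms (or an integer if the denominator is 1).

Answer: 123012781/268435456

Derivation:
Count via complement. Let g(t,s) = #length-t paths at position s with S_1..S_t all ≠ 4.
g(t,s) = g(t-1,s-1) + g(t-1,s+1) for s ≠ 4; g(t,4) = 0.
t=0: g(0,0)=1
t=1: g(1,-1)=1 g(1,1)=1
t=2: g(2,-2)=1 g(2,0)=2 g(2,2)=1
t=3: g(3,-3)=1 g(3,-1)=3 g(3,1)=3 g(3,3)=1
t=4: g(4,-4)=1 g(4,-2)=4 g(4,0)=6 g(4,2)=4
t=5: g(5,-5)=1 g(5,-3)=5 g(5,-1)=10 g(5,1)=10 g(5,3)=4
t=6: g(6,-6)=1 g(6,-4)=6 g(6,-2)=15 g(6,0)=20 g(6,2)=14
t=7: g(7,-7)=1 g(7,-5)=7 g(7,-3)=21 g(7,-1)=35 g(7,1)=34 g(7,3)=14
t=8: g(8,-8)=1 g(8,-6)=8 g(8,-4)=28 g(8,-2)=56 g(8,0)=69 g(8,2)=48
t=9: g(9,-9)=1 g(9,-7)=9 g(9,-5)=36 g(9,-3)=84 g(9,-1)=125 g(9,1)=117 g(9,3)=48
t=10: g(10,-10)=1 g(10,-8)=10 g(10,-6)=45 g(10,-4)=120 g(10,-2)=209 g(10,0)=242 g(10,2)=165
t=11: g(11,-11)=1 g(11,-9)=11 g(11,-7)=55 g(11,-5)=165 g(11,-3)=329 g(11,-1)=451 g(11,1)=407 g(11,3)=165
t=12: g(12,-12)=1 g(12,-10)=12 g(12,-8)=66 g(12,-6)=220 g(12,-4)=494 g(12,-2)=780 g(12,0)=858 g(12,2)=572
t=13: g(13,-13)=1 g(13,-11)=13 g(13,-9)=78 g(13,-7)=286 g(13,-5)=714 g(13,-3)=1274 g(13,-1)=1638 g(13,1)=1430 g(13,3)=572
t=14: g(14,-14)=1 g(14,-12)=14 g(14,-10)=91 g(14,-8)=364 g(14,-6)=1000 g(14,-4)=1988 g(14,-2)=2912 g(14,0)=3068 g(14,2)=2002
t=15: g(15,-15)=1 g(15,-13)=15 g(15,-11)=105 g(15,-9)=455 g(15,-7)=1364 g(15,-5)=2988 g(15,-3)=4900 g(15,-1)=5980 g(15,1)=5070 g(15,3)=2002
t=16: g(16,-16)=1 g(16,-14)=16 g(16,-12)=120 g(16,-10)=560 g(16,-8)=1819 g(16,-6)=4352 g(16,-4)=7888 g(16,-2)=10880 g(16,0)=11050 g(16,2)=7072
t=17: g(17,-17)=1 g(17,-15)=17 g(17,-13)=136 g(17,-11)=680 g(17,-9)=2379 g(17,-7)=6171 g(17,-5)=12240 g(17,-3)=18768 g(17,-1)=21930 g(17,1)=18122 g(17,3)=7072
t=18: g(18,-18)=1 g(18,-16)=18 g(18,-14)=153 g(18,-12)=816 g(18,-10)=3059 g(18,-8)=8550 g(18,-6)=18411 g(18,-4)=31008 g(18,-2)=40698 g(18,0)=40052 g(18,2)=25194
t=19: g(19,-19)=1 g(19,-17)=19 g(19,-15)=171 g(19,-13)=969 g(19,-11)=3875 g(19,-9)=11609 g(19,-7)=26961 g(19,-5)=49419 g(19,-3)=71706 g(19,-1)=80750 g(19,1)=65246 g(19,3)=25194
t=20: g(20,-20)=1 g(20,-18)=20 g(20,-16)=190 g(20,-14)=1140 g(20,-12)=4844 g(20,-10)=15484 g(20,-8)=38570 g(20,-6)=76380 g(20,-4)=121125 g(20,-2)=152456 g(20,0)=145996 g(20,2)=90440
t=21: g(21,-21)=1 g(21,-19)=21 g(21,-17)=210 g(21,-15)=1330 g(21,-13)=5984 g(21,-11)=20328 g(21,-9)=54054 g(21,-7)=114950 g(21,-5)=197505 g(21,-3)=273581 g(21,-1)=298452 g(21,1)=236436 g(21,3)=90440
t=22: g(22,-22)=1 g(22,-20)=22 g(22,-18)=231 g(22,-16)=1540 g(22,-14)=7314 g(22,-12)=26312 g(22,-10)=74382 g(22,-8)=169004 g(22,-6)=312455 g(22,-4)=471086 g(22,-2)=572033 g(22,0)=534888 g(22,2)=326876
t=23: g(23,-23)=1 g(23,-21)=23 g(23,-19)=253 g(23,-17)=1771 g(23,-15)=8854 g(23,-13)=33626 g(23,-11)=100694 g(23,-9)=243386 g(23,-7)=481459 g(23,-5)=783541 g(23,-3)=1043119 g(23,-1)=1106921 g(23,1)=861764 g(23,3)=326876
t=24: g(24,-24)=1 g(24,-22)=24 g(24,-20)=276 g(24,-18)=2024 g(24,-16)=10625 g(24,-14)=42480 g(24,-12)=134320 g(24,-10)=344080 g(24,-8)=724845 g(24,-6)=1265000 g(24,-4)=1826660 g(24,-2)=2150040 g(24,0)=1968685 g(24,2)=1188640
t=25: g(25,-25)=1 g(25,-23)=25 g(25,-21)=300 g(25,-19)=2300 g(25,-17)=12649 g(25,-15)=53105 g(25,-13)=176800 g(25,-11)=478400 g(25,-9)=1068925 g(25,-7)=1989845 g(25,-5)=3091660 g(25,-3)=3976700 g(25,-1)=4118725 g(25,1)=3157325 g(25,3)=1188640
t=26: g(26,-26)=1 g(26,-24)=26 g(26,-22)=325 g(26,-20)=2600 g(26,-18)=14949 g(26,-16)=65754 g(26,-14)=229905 g(26,-12)=655200 g(26,-10)=1547325 g(26,-8)=3058770 g(26,-6)=5081505 g(26,-4)=7068360 g(26,-2)=8095425 g(26,0)=7276050 g(26,2)=4345965
t=27: g(27,-27)=1 g(27,-25)=27 g(27,-23)=351 g(27,-21)=2925 g(27,-19)=17549 g(27,-17)=80703 g(27,-15)=295659 g(27,-13)=885105 g(27,-11)=2202525 g(27,-9)=4606095 g(27,-7)=8140275 g(27,-5)=12149865 g(27,-3)=15163785 g(27,-1)=15371475 g(27,1)=11622015 g(27,3)=4345965
t=28: g(28,-28)=1 g(28,-26)=28 g(28,-24)=378 g(28,-22)=3276 g(28,-20)=20474 g(28,-18)=98252 g(28,-16)=376362 g(28,-14)=1180764 g(28,-12)=3087630 g(28,-10)=6808620 g(28,-8)=12746370 g(28,-6)=20290140 g(28,-4)=27313650 g(28,-2)=30535260 g(28,0)=26993490 g(28,2)=15967980
Paths never hitting 4: Σ_s g(28,s) = 145422675
Paths hitting 4: 2^28 - 145422675 = 123012781
P = 123012781/268435456 = 123012781/268435456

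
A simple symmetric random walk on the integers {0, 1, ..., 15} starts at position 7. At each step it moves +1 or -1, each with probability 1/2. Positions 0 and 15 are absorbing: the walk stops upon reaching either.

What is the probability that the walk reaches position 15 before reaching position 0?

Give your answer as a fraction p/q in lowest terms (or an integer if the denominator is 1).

Symmetric walk (p = 1/2): the harmonic-function argument gives P(hit 15 before 0 | start at 7) = a/N.
P = 7/15 = 7/15

Answer: 7/15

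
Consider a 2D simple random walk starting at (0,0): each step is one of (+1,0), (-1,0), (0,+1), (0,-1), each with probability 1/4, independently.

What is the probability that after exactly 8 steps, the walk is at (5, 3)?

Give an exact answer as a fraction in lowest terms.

Answer: 7/8192

Derivation:
Let h be the number of horizontal steps (so 8-h are vertical). To end at (5,3) need (h+5)/2 right-steps and ((8-h)+3)/2 up-steps.
Sum over h with 5 ≤ h ≤ 5, h ≡ 1 (mod 2), 8-h ≡ 1 (mod 2):
h=5: C(8,5)·C(5,5)·C(3,3) = 56·1·1 = 56
Total favorable: 56
Total paths: 4^8 = 65536
P = 56/65536 = 7/8192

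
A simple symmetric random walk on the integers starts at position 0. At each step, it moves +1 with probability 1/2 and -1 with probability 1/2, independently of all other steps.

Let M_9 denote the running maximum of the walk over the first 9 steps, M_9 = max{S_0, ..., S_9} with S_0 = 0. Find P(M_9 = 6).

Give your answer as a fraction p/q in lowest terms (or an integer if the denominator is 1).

Let M_9 = max(S_0,...,S_9). Use the reflection principle: for j ≥ 1, #{paths with M_9 ≥ j} = #{S_9 ≥ j} + #{S_9 ≥ j+1}.
By reflection, #{M_9 ≥ 6} = #{S_9 ≥ 6} + #{S_9 ≥ 7} = 10 + 10 = 20.
#{M_9 ≥ 7} = #{S_9 ≥ 7} + #{S_9 ≥ 8} = 10 + 1 = 11.
#{M_9 = 6} = 20 - 11 = 9.
P(M_9 = 6) = 9/512 = 9/512

Answer: 9/512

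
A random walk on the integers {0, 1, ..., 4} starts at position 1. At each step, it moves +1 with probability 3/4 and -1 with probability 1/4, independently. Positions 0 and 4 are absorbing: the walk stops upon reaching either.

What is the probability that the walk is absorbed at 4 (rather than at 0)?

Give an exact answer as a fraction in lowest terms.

Answer: 27/40

Derivation:
Biased walk: p = 3/4, q = 1/4, r = q/p = 1/3
Gambler's ruin: P(hit 4 before 0 | start at 1) = (1 - r^a)/(1 - r^N)
r^1 = 1/3; r^4 = 1/81
P = (1 - 1/3) / (1 - 1/81) = 2/3 / 80/81 = 27/40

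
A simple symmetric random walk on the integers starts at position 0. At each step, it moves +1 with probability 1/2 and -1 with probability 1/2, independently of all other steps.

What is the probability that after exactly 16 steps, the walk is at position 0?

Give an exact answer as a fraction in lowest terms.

Answer: 6435/32768

Derivation:
To return to 0 after 16 steps: need exactly 8 steps of +1 and 8 of -1.
Favorable paths: C(16,8) = 12870
Total paths: 2^16 = 65536
P = 12870/65536 = 6435/32768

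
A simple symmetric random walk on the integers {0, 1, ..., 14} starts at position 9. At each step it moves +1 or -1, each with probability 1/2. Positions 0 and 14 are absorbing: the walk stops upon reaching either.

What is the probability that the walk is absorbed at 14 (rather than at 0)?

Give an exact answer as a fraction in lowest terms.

Answer: 9/14

Derivation:
Symmetric walk (p = 1/2): the harmonic-function argument gives P(hit 14 before 0 | start at 9) = a/N.
P = 9/14 = 9/14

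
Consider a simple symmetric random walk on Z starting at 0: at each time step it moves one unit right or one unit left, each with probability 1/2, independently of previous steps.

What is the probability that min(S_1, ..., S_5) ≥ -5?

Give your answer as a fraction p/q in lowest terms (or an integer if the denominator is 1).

Answer: 1

Derivation:
Let f(t,s) = #length-t paths at position s with S_1..S_t all ≥ -5.
f(t,s) = f(t-1,s-1) + f(t-1,s+1) for s ≥ -5; f(t,s) = 0 for s < -5.
t=0: f(0,0)=1
t=1: f(1,-1)=1 f(1,1)=1
t=2: f(2,-2)=1 f(2,0)=2 f(2,2)=1
t=3: f(3,-3)=1 f(3,-1)=3 f(3,1)=3 f(3,3)=1
t=4: f(4,-4)=1 f(4,-2)=4 f(4,0)=6 f(4,2)=4 f(4,4)=1
t=5: f(5,-5)=1 f(5,-3)=5 f(5,-1)=10 f(5,1)=10 f(5,3)=5 f(5,5)=1
Σ_s f(5,s) = 32
P = 32/32 = 1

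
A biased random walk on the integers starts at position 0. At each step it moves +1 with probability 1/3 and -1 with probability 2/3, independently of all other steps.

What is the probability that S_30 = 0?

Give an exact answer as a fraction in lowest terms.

To be at 0 after 30 steps: need exactly 15 steps of +1 and 15 of -1.
Number of such sequences: C(30,15) = 155117520
Each has probability (1/3)^15 · (2/3)^15 = 32768/205891132094649
P = 155117520 · 32768/205891132094649 = 564765655040/22876792454961

Answer: 564765655040/22876792454961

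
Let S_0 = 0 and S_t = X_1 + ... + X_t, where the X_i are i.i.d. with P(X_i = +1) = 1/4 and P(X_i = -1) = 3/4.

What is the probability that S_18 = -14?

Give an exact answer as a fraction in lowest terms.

To reach position -14 after 18 steps: need 2 steps of +1 and 16 steps of -1.
Number of such sequences: C(18,2) = 153
Each has probability (1/4)^2 · (3/4)^16 = 43046721/68719476736
P = 153 · 43046721/68719476736 = 6586148313/68719476736

Answer: 6586148313/68719476736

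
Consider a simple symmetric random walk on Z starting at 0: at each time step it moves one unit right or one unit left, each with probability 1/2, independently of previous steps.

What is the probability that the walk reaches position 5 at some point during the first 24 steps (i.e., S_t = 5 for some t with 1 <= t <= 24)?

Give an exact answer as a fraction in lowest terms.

Answer: 1289565/4194304

Derivation:
Count via complement. Let g(t,s) = #length-t paths at position s with S_1..S_t all ≠ 5.
g(t,s) = g(t-1,s-1) + g(t-1,s+1) for s ≠ 5; g(t,5) = 0.
t=0: g(0,0)=1
t=1: g(1,-1)=1 g(1,1)=1
t=2: g(2,-2)=1 g(2,0)=2 g(2,2)=1
t=3: g(3,-3)=1 g(3,-1)=3 g(3,1)=3 g(3,3)=1
t=4: g(4,-4)=1 g(4,-2)=4 g(4,0)=6 g(4,2)=4 g(4,4)=1
t=5: g(5,-5)=1 g(5,-3)=5 g(5,-1)=10 g(5,1)=10 g(5,3)=5
t=6: g(6,-6)=1 g(6,-4)=6 g(6,-2)=15 g(6,0)=20 g(6,2)=15 g(6,4)=5
t=7: g(7,-7)=1 g(7,-5)=7 g(7,-3)=21 g(7,-1)=35 g(7,1)=35 g(7,3)=20
t=8: g(8,-8)=1 g(8,-6)=8 g(8,-4)=28 g(8,-2)=56 g(8,0)=70 g(8,2)=55 g(8,4)=20
t=9: g(9,-9)=1 g(9,-7)=9 g(9,-5)=36 g(9,-3)=84 g(9,-1)=126 g(9,1)=125 g(9,3)=75
t=10: g(10,-10)=1 g(10,-8)=10 g(10,-6)=45 g(10,-4)=120 g(10,-2)=210 g(10,0)=251 g(10,2)=200 g(10,4)=75
t=11: g(11,-11)=1 g(11,-9)=11 g(11,-7)=55 g(11,-5)=165 g(11,-3)=330 g(11,-1)=461 g(11,1)=451 g(11,3)=275
t=12: g(12,-12)=1 g(12,-10)=12 g(12,-8)=66 g(12,-6)=220 g(12,-4)=495 g(12,-2)=791 g(12,0)=912 g(12,2)=726 g(12,4)=275
t=13: g(13,-13)=1 g(13,-11)=13 g(13,-9)=78 g(13,-7)=286 g(13,-5)=715 g(13,-3)=1286 g(13,-1)=1703 g(13,1)=1638 g(13,3)=1001
t=14: g(14,-14)=1 g(14,-12)=14 g(14,-10)=91 g(14,-8)=364 g(14,-6)=1001 g(14,-4)=2001 g(14,-2)=2989 g(14,0)=3341 g(14,2)=2639 g(14,4)=1001
t=15: g(15,-15)=1 g(15,-13)=15 g(15,-11)=105 g(15,-9)=455 g(15,-7)=1365 g(15,-5)=3002 g(15,-3)=4990 g(15,-1)=6330 g(15,1)=5980 g(15,3)=3640
t=16: g(16,-16)=1 g(16,-14)=16 g(16,-12)=120 g(16,-10)=560 g(16,-8)=1820 g(16,-6)=4367 g(16,-4)=7992 g(16,-2)=11320 g(16,0)=12310 g(16,2)=9620 g(16,4)=3640
t=17: g(17,-17)=1 g(17,-15)=17 g(17,-13)=136 g(17,-11)=680 g(17,-9)=2380 g(17,-7)=6187 g(17,-5)=12359 g(17,-3)=19312 g(17,-1)=23630 g(17,1)=21930 g(17,3)=13260
t=18: g(18,-18)=1 g(18,-16)=18 g(18,-14)=153 g(18,-12)=816 g(18,-10)=3060 g(18,-8)=8567 g(18,-6)=18546 g(18,-4)=31671 g(18,-2)=42942 g(18,0)=45560 g(18,2)=35190 g(18,4)=13260
t=19: g(19,-19)=1 g(19,-17)=19 g(19,-15)=171 g(19,-13)=969 g(19,-11)=3876 g(19,-9)=11627 g(19,-7)=27113 g(19,-5)=50217 g(19,-3)=74613 g(19,-1)=88502 g(19,1)=80750 g(19,3)=48450
t=20: g(20,-20)=1 g(20,-18)=20 g(20,-16)=190 g(20,-14)=1140 g(20,-12)=4845 g(20,-10)=15503 g(20,-8)=38740 g(20,-6)=77330 g(20,-4)=124830 g(20,-2)=163115 g(20,0)=169252 g(20,2)=129200 g(20,4)=48450
t=21: g(21,-21)=1 g(21,-19)=21 g(21,-17)=210 g(21,-15)=1330 g(21,-13)=5985 g(21,-11)=20348 g(21,-9)=54243 g(21,-7)=116070 g(21,-5)=202160 g(21,-3)=287945 g(21,-1)=332367 g(21,1)=298452 g(21,3)=177650
t=22: g(22,-22)=1 g(22,-20)=22 g(22,-18)=231 g(22,-16)=1540 g(22,-14)=7315 g(22,-12)=26333 g(22,-10)=74591 g(22,-8)=170313 g(22,-6)=318230 g(22,-4)=490105 g(22,-2)=620312 g(22,0)=630819 g(22,2)=476102 g(22,4)=177650
t=23: g(23,-23)=1 g(23,-21)=23 g(23,-19)=253 g(23,-17)=1771 g(23,-15)=8855 g(23,-13)=33648 g(23,-11)=100924 g(23,-9)=244904 g(23,-7)=488543 g(23,-5)=808335 g(23,-3)=1110417 g(23,-1)=1251131 g(23,1)=1106921 g(23,3)=653752
t=24: g(24,-24)=1 g(24,-22)=24 g(24,-20)=276 g(24,-18)=2024 g(24,-16)=10626 g(24,-14)=42503 g(24,-12)=134572 g(24,-10)=345828 g(24,-8)=733447 g(24,-6)=1296878 g(24,-4)=1918752 g(24,-2)=2361548 g(24,0)=2358052 g(24,2)=1760673 g(24,4)=653752
Paths never hitting 5: Σ_s g(24,s) = 11618956
Paths hitting 5: 2^24 - 11618956 = 5158260
P = 5158260/16777216 = 1289565/4194304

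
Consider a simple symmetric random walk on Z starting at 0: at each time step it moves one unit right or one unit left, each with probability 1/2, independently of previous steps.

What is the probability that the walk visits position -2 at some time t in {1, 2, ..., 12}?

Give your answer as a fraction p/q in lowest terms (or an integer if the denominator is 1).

Answer: 595/1024

Derivation:
Count via complement. Let g(t,s) = #length-t paths at position s with S_1..S_t all ≠ -2.
g(t,s) = g(t-1,s-1) + g(t-1,s+1) for s ≠ -2; g(t,-2) = 0.
t=0: g(0,0)=1
t=1: g(1,-1)=1 g(1,1)=1
t=2: g(2,0)=2 g(2,2)=1
t=3: g(3,-1)=2 g(3,1)=3 g(3,3)=1
t=4: g(4,0)=5 g(4,2)=4 g(4,4)=1
t=5: g(5,-1)=5 g(5,1)=9 g(5,3)=5 g(5,5)=1
t=6: g(6,0)=14 g(6,2)=14 g(6,4)=6 g(6,6)=1
t=7: g(7,-1)=14 g(7,1)=28 g(7,3)=20 g(7,5)=7 g(7,7)=1
t=8: g(8,0)=42 g(8,2)=48 g(8,4)=27 g(8,6)=8 g(8,8)=1
t=9: g(9,-1)=42 g(9,1)=90 g(9,3)=75 g(9,5)=35 g(9,7)=9 g(9,9)=1
t=10: g(10,0)=132 g(10,2)=165 g(10,4)=110 g(10,6)=44 g(10,8)=10 g(10,10)=1
t=11: g(11,-1)=132 g(11,1)=297 g(11,3)=275 g(11,5)=154 g(11,7)=54 g(11,9)=11 g(11,11)=1
t=12: g(12,0)=429 g(12,2)=572 g(12,4)=429 g(12,6)=208 g(12,8)=65 g(12,10)=12 g(12,12)=1
Paths never hitting -2: Σ_s g(12,s) = 1716
Paths hitting -2: 2^12 - 1716 = 2380
P = 2380/4096 = 595/1024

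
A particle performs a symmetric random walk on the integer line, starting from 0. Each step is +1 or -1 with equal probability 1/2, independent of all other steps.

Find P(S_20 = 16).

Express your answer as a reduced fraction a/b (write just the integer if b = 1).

Answer: 95/524288

Derivation:
To reach position 16 after 20 steps: need 18 steps of +1 and 2 of -1.
Favorable paths: C(20,18) = 190
Total paths: 2^20 = 1048576
P = 190/1048576 = 95/524288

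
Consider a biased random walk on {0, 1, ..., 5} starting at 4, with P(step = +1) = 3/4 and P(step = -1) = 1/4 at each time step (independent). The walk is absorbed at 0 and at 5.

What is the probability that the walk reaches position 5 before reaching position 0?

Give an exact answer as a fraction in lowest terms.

Answer: 120/121

Derivation:
Biased walk: p = 3/4, q = 1/4, r = q/p = 1/3
Gambler's ruin: P(hit 5 before 0 | start at 4) = (1 - r^a)/(1 - r^N)
r^4 = 1/81; r^5 = 1/243
P = (1 - 1/81) / (1 - 1/243) = 80/81 / 242/243 = 120/121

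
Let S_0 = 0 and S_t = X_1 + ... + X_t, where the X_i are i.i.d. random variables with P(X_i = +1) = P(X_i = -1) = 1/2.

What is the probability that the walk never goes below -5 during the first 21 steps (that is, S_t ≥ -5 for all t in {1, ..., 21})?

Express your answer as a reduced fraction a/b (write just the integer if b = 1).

Let f(t,s) = #length-t paths at position s with S_1..S_t all ≥ -5.
f(t,s) = f(t-1,s-1) + f(t-1,s+1) for s ≥ -5; f(t,s) = 0 for s < -5.
t=0: f(0,0)=1
t=1: f(1,-1)=1 f(1,1)=1
t=2: f(2,-2)=1 f(2,0)=2 f(2,2)=1
t=3: f(3,-3)=1 f(3,-1)=3 f(3,1)=3 f(3,3)=1
t=4: f(4,-4)=1 f(4,-2)=4 f(4,0)=6 f(4,2)=4 f(4,4)=1
t=5: f(5,-5)=1 f(5,-3)=5 f(5,-1)=10 f(5,1)=10 f(5,3)=5 f(5,5)=1
t=6: f(6,-4)=6 f(6,-2)=15 f(6,0)=20 f(6,2)=15 f(6,4)=6 f(6,6)=1
t=7: f(7,-5)=6 f(7,-3)=21 f(7,-1)=35 f(7,1)=35 f(7,3)=21 f(7,5)=7 f(7,7)=1
t=8: f(8,-4)=27 f(8,-2)=56 f(8,0)=70 f(8,2)=56 f(8,4)=28 f(8,6)=8 f(8,8)=1
t=9: f(9,-5)=27 f(9,-3)=83 f(9,-1)=126 f(9,1)=126 f(9,3)=84 f(9,5)=36 f(9,7)=9 f(9,9)=1
t=10: f(10,-4)=110 f(10,-2)=209 f(10,0)=252 f(10,2)=210 f(10,4)=120 f(10,6)=45 f(10,8)=10 f(10,10)=1
t=11: f(11,-5)=110 f(11,-3)=319 f(11,-1)=461 f(11,1)=462 f(11,3)=330 f(11,5)=165 f(11,7)=55 f(11,9)=11 f(11,11)=1
t=12: f(12,-4)=429 f(12,-2)=780 f(12,0)=923 f(12,2)=792 f(12,4)=495 f(12,6)=220 f(12,8)=66 f(12,10)=12 f(12,12)=1
t=13: f(13,-5)=429 f(13,-3)=1209 f(13,-1)=1703 f(13,1)=1715 f(13,3)=1287 f(13,5)=715 f(13,7)=286 f(13,9)=78 f(13,11)=13 f(13,13)=1
t=14: f(14,-4)=1638 f(14,-2)=2912 f(14,0)=3418 f(14,2)=3002 f(14,4)=2002 f(14,6)=1001 f(14,8)=364 f(14,10)=91 f(14,12)=14 f(14,14)=1
t=15: f(15,-5)=1638 f(15,-3)=4550 f(15,-1)=6330 f(15,1)=6420 f(15,3)=5004 f(15,5)=3003 f(15,7)=1365 f(15,9)=455 f(15,11)=105 f(15,13)=15 f(15,15)=1
t=16: f(16,-4)=6188 f(16,-2)=10880 f(16,0)=12750 f(16,2)=11424 f(16,4)=8007 f(16,6)=4368 f(16,8)=1820 f(16,10)=560 f(16,12)=120 f(16,14)=16 f(16,16)=1
t=17: f(17,-5)=6188 f(17,-3)=17068 f(17,-1)=23630 f(17,1)=24174 f(17,3)=19431 f(17,5)=12375 f(17,7)=6188 f(17,9)=2380 f(17,11)=680 f(17,13)=136 f(17,15)=17 f(17,17)=1
t=18: f(18,-4)=23256 f(18,-2)=40698 f(18,0)=47804 f(18,2)=43605 f(18,4)=31806 f(18,6)=18563 f(18,8)=8568 f(18,10)=3060 f(18,12)=816 f(18,14)=153 f(18,16)=18 f(18,18)=1
t=19: f(19,-5)=23256 f(19,-3)=63954 f(19,-1)=88502 f(19,1)=91409 f(19,3)=75411 f(19,5)=50369 f(19,7)=27131 f(19,9)=11628 f(19,11)=3876 f(19,13)=969 f(19,15)=171 f(19,17)=19 f(19,19)=1
t=20: f(20,-4)=87210 f(20,-2)=152456 f(20,0)=179911 f(20,2)=166820 f(20,4)=125780 f(20,6)=77500 f(20,8)=38759 f(20,10)=15504 f(20,12)=4845 f(20,14)=1140 f(20,16)=190 f(20,18)=20 f(20,20)=1
t=21: f(21,-5)=87210 f(21,-3)=239666 f(21,-1)=332367 f(21,1)=346731 f(21,3)=292600 f(21,5)=203280 f(21,7)=116259 f(21,9)=54263 f(21,11)=20349 f(21,13)=5985 f(21,15)=1330 f(21,17)=210 f(21,19)=21 f(21,21)=1
Σ_s f(21,s) = 1700272
P = 1700272/2097152 = 106267/131072

Answer: 106267/131072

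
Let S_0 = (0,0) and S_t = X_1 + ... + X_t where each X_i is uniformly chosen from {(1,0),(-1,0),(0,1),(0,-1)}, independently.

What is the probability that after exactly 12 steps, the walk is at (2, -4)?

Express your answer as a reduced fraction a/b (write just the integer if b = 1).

Let h be the number of horizontal steps (so 12-h are vertical). To end at (2,-4) need (h+2)/2 right-steps and ((12-h)-4)/2 up-steps.
Sum over h with 2 ≤ h ≤ 8, h ≡ 0 (mod 2), 12-h ≡ 0 (mod 2):
h=2: C(12,2)·C(2,2)·C(10,3) = 66·1·120 = 7920
h=4: C(12,4)·C(4,3)·C(8,2) = 495·4·28 = 55440
h=6: C(12,6)·C(6,4)·C(6,1) = 924·15·6 = 83160
h=8: C(12,8)·C(8,5)·C(4,0) = 495·56·1 = 27720
Total favorable: 174240
Total paths: 4^12 = 16777216
P = 174240/16777216 = 5445/524288

Answer: 5445/524288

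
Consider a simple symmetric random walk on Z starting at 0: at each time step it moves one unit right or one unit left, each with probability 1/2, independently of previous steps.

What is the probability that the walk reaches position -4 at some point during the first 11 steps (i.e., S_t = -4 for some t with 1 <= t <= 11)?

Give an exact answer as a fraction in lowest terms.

Count via complement. Let g(t,s) = #length-t paths at position s with S_1..S_t all ≠ -4.
g(t,s) = g(t-1,s-1) + g(t-1,s+1) for s ≠ -4; g(t,-4) = 0.
t=0: g(0,0)=1
t=1: g(1,-1)=1 g(1,1)=1
t=2: g(2,-2)=1 g(2,0)=2 g(2,2)=1
t=3: g(3,-3)=1 g(3,-1)=3 g(3,1)=3 g(3,3)=1
t=4: g(4,-2)=4 g(4,0)=6 g(4,2)=4 g(4,4)=1
t=5: g(5,-3)=4 g(5,-1)=10 g(5,1)=10 g(5,3)=5 g(5,5)=1
t=6: g(6,-2)=14 g(6,0)=20 g(6,2)=15 g(6,4)=6 g(6,6)=1
t=7: g(7,-3)=14 g(7,-1)=34 g(7,1)=35 g(7,3)=21 g(7,5)=7 g(7,7)=1
t=8: g(8,-2)=48 g(8,0)=69 g(8,2)=56 g(8,4)=28 g(8,6)=8 g(8,8)=1
t=9: g(9,-3)=48 g(9,-1)=117 g(9,1)=125 g(9,3)=84 g(9,5)=36 g(9,7)=9 g(9,9)=1
t=10: g(10,-2)=165 g(10,0)=242 g(10,2)=209 g(10,4)=120 g(10,6)=45 g(10,8)=10 g(10,10)=1
t=11: g(11,-3)=165 g(11,-1)=407 g(11,1)=451 g(11,3)=329 g(11,5)=165 g(11,7)=55 g(11,9)=11 g(11,11)=1
Paths never hitting -4: Σ_s g(11,s) = 1584
Paths hitting -4: 2^11 - 1584 = 464
P = 464/2048 = 29/128

Answer: 29/128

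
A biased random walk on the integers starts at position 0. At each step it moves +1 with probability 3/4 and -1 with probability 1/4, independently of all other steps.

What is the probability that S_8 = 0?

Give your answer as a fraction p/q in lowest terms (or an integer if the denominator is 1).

To be at 0 after 8 steps: need exactly 4 steps of +1 and 4 of -1.
Number of such sequences: C(8,4) = 70
Each has probability (3/4)^4 · (1/4)^4 = 81/65536
P = 70 · 81/65536 = 2835/32768

Answer: 2835/32768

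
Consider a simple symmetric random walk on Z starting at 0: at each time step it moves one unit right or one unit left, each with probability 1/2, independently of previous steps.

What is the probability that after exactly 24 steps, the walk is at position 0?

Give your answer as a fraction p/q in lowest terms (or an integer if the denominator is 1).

Answer: 676039/4194304

Derivation:
To return to 0 after 24 steps: need exactly 12 steps of +1 and 12 of -1.
Favorable paths: C(24,12) = 2704156
Total paths: 2^24 = 16777216
P = 2704156/16777216 = 676039/4194304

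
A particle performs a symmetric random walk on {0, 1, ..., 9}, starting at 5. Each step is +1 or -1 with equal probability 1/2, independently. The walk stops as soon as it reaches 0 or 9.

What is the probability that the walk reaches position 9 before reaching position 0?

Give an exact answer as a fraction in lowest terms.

Answer: 5/9

Derivation:
Symmetric walk (p = 1/2): the harmonic-function argument gives P(hit 9 before 0 | start at 5) = a/N.
P = 5/9 = 5/9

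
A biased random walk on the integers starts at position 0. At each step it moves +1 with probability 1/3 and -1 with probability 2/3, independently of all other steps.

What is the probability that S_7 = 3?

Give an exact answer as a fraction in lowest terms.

To reach position 3 after 7 steps: need 5 steps of +1 and 2 steps of -1.
Number of such sequences: C(7,5) = 21
Each has probability (1/3)^5 · (2/3)^2 = 4/2187
P = 21 · 4/2187 = 28/729

Answer: 28/729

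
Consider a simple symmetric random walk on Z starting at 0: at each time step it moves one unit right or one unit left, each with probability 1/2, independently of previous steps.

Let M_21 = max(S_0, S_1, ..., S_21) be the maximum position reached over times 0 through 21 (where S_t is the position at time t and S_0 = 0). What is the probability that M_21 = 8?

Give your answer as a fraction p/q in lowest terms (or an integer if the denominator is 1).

Let M_21 = max(S_0,...,S_21). Use the reflection principle: for j ≥ 1, #{paths with M_21 ≥ j} = #{S_21 ≥ j} + #{S_21 ≥ j+1}.
By reflection, #{M_21 ≥ 8} = #{S_21 ≥ 8} + #{S_21 ≥ 9} = 82160 + 82160 = 164320.
#{M_21 ≥ 9} = #{S_21 ≥ 9} + #{S_21 ≥ 10} = 82160 + 27896 = 110056.
#{M_21 = 8} = 164320 - 110056 = 54264.
P(M_21 = 8) = 54264/2097152 = 6783/262144

Answer: 6783/262144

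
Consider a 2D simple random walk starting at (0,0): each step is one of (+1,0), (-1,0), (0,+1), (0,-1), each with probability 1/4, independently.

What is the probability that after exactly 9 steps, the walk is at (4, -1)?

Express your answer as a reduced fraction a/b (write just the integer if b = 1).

Answer: 189/16384

Derivation:
Let h be the number of horizontal steps (so 9-h are vertical). To end at (4,-1) need (h+4)/2 right-steps and ((9-h)-1)/2 up-steps.
Sum over h with 4 ≤ h ≤ 8, h ≡ 0 (mod 2), 9-h ≡ 1 (mod 2):
h=4: C(9,4)·C(4,4)·C(5,2) = 126·1·10 = 1260
h=6: C(9,6)·C(6,5)·C(3,1) = 84·6·3 = 1512
h=8: C(9,8)·C(8,6)·C(1,0) = 9·28·1 = 252
Total favorable: 3024
Total paths: 4^9 = 262144
P = 3024/262144 = 189/16384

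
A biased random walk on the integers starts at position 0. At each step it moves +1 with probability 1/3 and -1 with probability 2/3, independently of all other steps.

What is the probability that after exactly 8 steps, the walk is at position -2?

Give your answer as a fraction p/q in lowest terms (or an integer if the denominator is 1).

Answer: 1792/6561

Derivation:
To reach position -2 after 8 steps: need 3 steps of +1 and 5 steps of -1.
Number of such sequences: C(8,3) = 56
Each has probability (1/3)^3 · (2/3)^5 = 32/6561
P = 56 · 32/6561 = 1792/6561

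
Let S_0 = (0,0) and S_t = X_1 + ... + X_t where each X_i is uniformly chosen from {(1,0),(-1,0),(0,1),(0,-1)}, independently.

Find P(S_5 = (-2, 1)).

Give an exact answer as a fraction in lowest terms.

Let h be the number of horizontal steps (so 5-h are vertical). To end at (-2,1) need (h-2)/2 right-steps and ((5-h)+1)/2 up-steps.
Sum over h with 2 ≤ h ≤ 4, h ≡ 0 (mod 2), 5-h ≡ 1 (mod 2):
h=2: C(5,2)·C(2,0)·C(3,2) = 10·1·3 = 30
h=4: C(5,4)·C(4,1)·C(1,1) = 5·4·1 = 20
Total favorable: 50
Total paths: 4^5 = 1024
P = 50/1024 = 25/512

Answer: 25/512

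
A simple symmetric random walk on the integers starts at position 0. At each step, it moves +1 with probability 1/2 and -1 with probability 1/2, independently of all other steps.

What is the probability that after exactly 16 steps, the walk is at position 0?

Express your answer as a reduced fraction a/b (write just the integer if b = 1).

Answer: 6435/32768

Derivation:
To return to 0 after 16 steps: need exactly 8 steps of +1 and 8 of -1.
Favorable paths: C(16,8) = 12870
Total paths: 2^16 = 65536
P = 12870/65536 = 6435/32768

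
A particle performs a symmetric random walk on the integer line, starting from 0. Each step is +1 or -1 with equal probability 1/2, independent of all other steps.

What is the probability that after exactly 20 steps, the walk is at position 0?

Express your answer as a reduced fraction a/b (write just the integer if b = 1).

Answer: 46189/262144

Derivation:
To return to 0 after 20 steps: need exactly 10 steps of +1 and 10 of -1.
Favorable paths: C(20,10) = 184756
Total paths: 2^20 = 1048576
P = 184756/1048576 = 46189/262144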